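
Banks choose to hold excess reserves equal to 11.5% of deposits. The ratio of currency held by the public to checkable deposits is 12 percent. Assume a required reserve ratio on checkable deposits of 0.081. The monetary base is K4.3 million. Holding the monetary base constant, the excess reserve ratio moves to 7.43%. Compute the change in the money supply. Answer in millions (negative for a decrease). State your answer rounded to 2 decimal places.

K2.25 million

Initially m₁ = (1 + 0.12) / (0.081 + 0.115 + 0.12) ≈ 3.5443, so M₁ = 3.5443 × 4.3 ≈ 15.2405 million.
After the change m₂ = (1 + 0.12) / (0.081 + 0.0743 + 0.12) ≈ 4.0683, so M₂ = 4.0683 × 4.3 ≈ 17.4937 million.
ΔM = M₂ − M₁ = 17.4937 − 15.2405 = 2.2532 million.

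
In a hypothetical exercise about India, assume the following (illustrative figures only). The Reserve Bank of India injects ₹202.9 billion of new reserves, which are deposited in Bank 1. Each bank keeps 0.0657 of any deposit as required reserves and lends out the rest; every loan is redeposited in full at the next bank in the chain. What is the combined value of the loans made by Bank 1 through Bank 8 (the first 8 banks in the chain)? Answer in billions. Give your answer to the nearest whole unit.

₹1210 billion

Bank i lends (1 − rr)^i of the original deposit: Bank 1 lends 202.9·0.9343 ≈ 189.5695, Bank 2 lends 202.9·0.9343² ≈ 177.1148, and so on.
Summing a geometric series: total = 202.9·[0.9343·(1 − 0.9343^8) / (1 − 0.9343)] ≈ 1210.0753 billion.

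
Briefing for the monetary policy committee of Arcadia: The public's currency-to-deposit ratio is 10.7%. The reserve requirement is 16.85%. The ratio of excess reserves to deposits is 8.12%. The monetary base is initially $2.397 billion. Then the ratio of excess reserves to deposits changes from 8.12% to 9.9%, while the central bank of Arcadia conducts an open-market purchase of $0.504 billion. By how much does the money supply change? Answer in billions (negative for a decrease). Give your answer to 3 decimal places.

Before: m₁ = (1 + 0.107) / (0.1685 + 0.0812 + 0.107) ≈ 3.10345, MB₁ = 2.397, so M₁ = 3.10345 × 2.397 ≈ 7.439 billion.
After: m₂ = (1 + 0.107) / (0.1685 + 0.099 + 0.107) ≈ 2.95594, MB₂ = 2.397 + 0.504 = 2.901, so M₂ = 2.95594 × 2.901 ≈ 8.5752 billion.
ΔM = M₂ − M₁ = 8.5752 − 7.439 = 1.1362 billion.

$1.136 billion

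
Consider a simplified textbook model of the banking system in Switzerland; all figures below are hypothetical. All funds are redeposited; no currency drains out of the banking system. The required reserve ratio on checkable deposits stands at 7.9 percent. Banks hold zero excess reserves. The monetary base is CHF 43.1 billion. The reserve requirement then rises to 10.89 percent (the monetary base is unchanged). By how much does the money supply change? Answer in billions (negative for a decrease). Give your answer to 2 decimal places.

Initially m₁ = 1 / (0.079) ≈ 12.65823, so M₁ = 12.65823 × 43.1 ≈ 545.5697 billion.
After the change m₂ = 1 / (0.1089) ≈ 9.18274, so M₂ = 9.18274 × 43.1 ≈ 395.7761 billion.
ΔM = M₂ − M₁ = 395.7761 − 545.5697 = -149.7936 billion.

-149.79 billion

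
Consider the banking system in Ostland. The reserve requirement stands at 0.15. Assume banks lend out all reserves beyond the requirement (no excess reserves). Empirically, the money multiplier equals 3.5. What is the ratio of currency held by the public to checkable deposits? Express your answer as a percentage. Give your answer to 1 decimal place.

Using m = 3.5. From m = (1 + c)/(c + rr + e), rearranging gives 1 + c = m·(c + rr + e), so c·(1 − m) = m·(rr + e) − 1.
Hence c = [m·(rr + e) − 1]/(1 − m) = [3.5 × (0.15 + 0) − 1] / (1 − 3.5) = 0.190000.

19.0%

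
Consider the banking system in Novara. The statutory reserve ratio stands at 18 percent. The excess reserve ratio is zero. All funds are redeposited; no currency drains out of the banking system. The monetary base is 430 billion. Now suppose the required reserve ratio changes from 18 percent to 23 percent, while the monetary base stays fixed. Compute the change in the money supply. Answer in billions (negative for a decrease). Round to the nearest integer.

-519 billion

Initially m₁ = 1 / (0.18) ≈ 5.5556, so M₁ = 5.5556 × 430 = 2388.908 billion.
After the change m₂ = 1 / (0.23) ≈ 4.3478, so M₂ = 4.3478 × 430 = 1869.554 billion.
ΔM = M₂ − M₁ = 1869.554 − 2388.908 = -519.354 billion.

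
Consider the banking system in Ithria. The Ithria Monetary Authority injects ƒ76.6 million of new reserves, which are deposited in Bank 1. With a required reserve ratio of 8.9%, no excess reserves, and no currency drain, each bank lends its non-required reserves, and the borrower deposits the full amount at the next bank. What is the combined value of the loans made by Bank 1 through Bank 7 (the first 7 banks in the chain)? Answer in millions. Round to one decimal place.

Bank i lends (1 − rr)^i of the original deposit: Bank 1 lends 76.6·0.9110 = 69.7826, Bank 2 lends 76.6·0.9110² ≈ 63.5719, and so on.
Summing a geometric series: total = 76.6·[0.9110·(1 − 0.9110^7) / (1 − 0.9110)] ≈ 375.7681 million.

ƒ375.8 million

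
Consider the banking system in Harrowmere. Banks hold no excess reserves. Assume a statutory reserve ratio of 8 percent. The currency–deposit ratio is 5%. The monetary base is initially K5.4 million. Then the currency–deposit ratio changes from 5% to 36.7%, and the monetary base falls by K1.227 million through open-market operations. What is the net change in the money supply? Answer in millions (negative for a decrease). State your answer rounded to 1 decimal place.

Before: m₁ = (1 + 0.05) / (0.08 + 0.05) ≈ 8.0769, MB₁ = 5.4, so M₁ = 8.0769 × 5.4 ≈ 43.6153 million.
After: m₂ = (1 + 0.367) / (0.08 + 0.367) ≈ 3.0582, MB₂ = 5.4 − 1.227 = 4.173, so M₂ = 3.0582 × 4.173 ≈ 12.7619 million.
ΔM = M₂ − M₁ = 12.7619 − 43.6153 = -30.8534 million.

-30.9 million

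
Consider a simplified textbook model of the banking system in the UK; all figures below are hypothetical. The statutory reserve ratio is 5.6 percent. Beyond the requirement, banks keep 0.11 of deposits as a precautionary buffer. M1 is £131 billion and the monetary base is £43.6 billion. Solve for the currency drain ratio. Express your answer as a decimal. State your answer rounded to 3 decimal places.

0.250

Using m = M/MB = 131/43.6 ≈ 3.004587. From m = (1 + c)/(c + rr + e), rearranging gives 1 + c = m·(c + rr + e), so c·(1 − m) = m·(rr + e) − 1.
Hence c = [m·(rr + e) − 1]/(1 − m) = [3.004587 × (0.056 + 0.11) − 1] / (1 − 3.004587) ≈ 0.250046.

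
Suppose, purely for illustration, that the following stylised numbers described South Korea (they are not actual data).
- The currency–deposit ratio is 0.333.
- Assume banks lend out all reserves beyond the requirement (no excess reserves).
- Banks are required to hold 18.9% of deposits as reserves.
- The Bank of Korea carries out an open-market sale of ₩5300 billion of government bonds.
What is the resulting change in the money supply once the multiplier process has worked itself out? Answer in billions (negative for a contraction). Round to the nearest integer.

-13534 billion

The money multiplier is m = (1 + c) / (rr + c) = (1 + 0.333) / (0.189 + 0.333) ≈ 2.55364.
The sale removes 5300 billion of base, so ΔM = m × ΔMB = 2.55364 × (−5300) = -13534.292 billion.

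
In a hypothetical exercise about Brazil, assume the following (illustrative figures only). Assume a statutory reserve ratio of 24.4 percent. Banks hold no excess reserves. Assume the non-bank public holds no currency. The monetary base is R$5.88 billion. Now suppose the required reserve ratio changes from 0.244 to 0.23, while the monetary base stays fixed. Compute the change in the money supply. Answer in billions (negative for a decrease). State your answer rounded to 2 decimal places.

R$1.47 billion

Initially m₁ = 1 / (0.244) ≈ 4.0984, so M₁ = 4.0984 × 5.88 ≈ 24.0986 billion.
After the change m₂ = 1 / (0.23) ≈ 4.3478, so M₂ = 4.3478 × 5.88 ≈ 25.5651 billion.
ΔM = M₂ − M₁ = 25.5651 − 24.0986 = 1.4665 billion.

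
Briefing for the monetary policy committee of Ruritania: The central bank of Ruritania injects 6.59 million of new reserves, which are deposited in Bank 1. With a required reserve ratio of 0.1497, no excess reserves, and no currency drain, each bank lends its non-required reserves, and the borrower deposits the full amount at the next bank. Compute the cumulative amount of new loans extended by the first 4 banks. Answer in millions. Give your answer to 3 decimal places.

Bank i lends (1 − rr)^i of the original deposit: Bank 1 lends 6.59·0.8503 ≈ 5.6035, Bank 2 lends 6.59·0.8503² ≈ 4.7646, and so on.
Summing a geometric series: total = 6.59·[0.8503·(1 − 0.8503^4) / (1 − 0.8503)] ≈ 17.8644 million.

17.864 million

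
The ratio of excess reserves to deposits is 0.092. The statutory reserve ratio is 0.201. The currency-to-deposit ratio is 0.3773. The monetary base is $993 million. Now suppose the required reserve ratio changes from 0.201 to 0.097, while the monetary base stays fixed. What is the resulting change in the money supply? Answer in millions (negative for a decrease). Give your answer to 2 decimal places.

$374.71 million

Initially m₁ = (1 + 0.3773) / (0.201 + 0.092 + 0.3773) ≈ 2.054752, so M₁ = 2.054752 × 993 ≈ 2040.3687 million.
After the change m₂ = (1 + 0.3773) / (0.097 + 0.092 + 0.3773) ≈ 2.432103, so M₂ = 2.432103 × 993 ≈ 2415.0783 million.
ΔM = M₂ − M₁ = 2415.0783 − 2040.3687 = 374.7096 million.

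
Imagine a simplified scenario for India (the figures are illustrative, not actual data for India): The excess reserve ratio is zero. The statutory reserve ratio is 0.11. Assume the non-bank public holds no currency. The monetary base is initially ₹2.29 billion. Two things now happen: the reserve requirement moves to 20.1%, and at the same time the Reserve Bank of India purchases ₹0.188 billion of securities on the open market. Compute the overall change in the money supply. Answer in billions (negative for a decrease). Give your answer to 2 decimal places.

Before: m₁ = 1 / (0.11) ≈ 9.0909, MB₁ = 2.29, so M₁ = 9.0909 × 2.29 ≈ 20.8182 billion.
After: m₂ = 1 / (0.201) ≈ 4.9751, MB₂ = 2.29 + 0.188 = 2.478, so M₂ = 4.9751 × 2.478 ≈ 12.3283 billion.
ΔM = M₂ − M₁ = 12.3283 − 20.8182 = -8.4899 billion.

-8.49 billion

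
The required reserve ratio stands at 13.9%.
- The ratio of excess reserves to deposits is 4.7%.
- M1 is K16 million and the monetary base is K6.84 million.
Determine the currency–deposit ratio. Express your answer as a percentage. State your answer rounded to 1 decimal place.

Using m = M/MB = 16/6.84 ≈ 2.339181. From m = (1 + c)/(c + rr + e), rearranging gives 1 + c = m·(c + rr + e), so c·(1 − m) = m·(rr + e) − 1.
Hence c = [m·(rr + e) − 1]/(1 − m) = [2.339181 × (0.139 + 0.047) − 1] / (1 − 2.339181) ≈ 0.421834.

42.2%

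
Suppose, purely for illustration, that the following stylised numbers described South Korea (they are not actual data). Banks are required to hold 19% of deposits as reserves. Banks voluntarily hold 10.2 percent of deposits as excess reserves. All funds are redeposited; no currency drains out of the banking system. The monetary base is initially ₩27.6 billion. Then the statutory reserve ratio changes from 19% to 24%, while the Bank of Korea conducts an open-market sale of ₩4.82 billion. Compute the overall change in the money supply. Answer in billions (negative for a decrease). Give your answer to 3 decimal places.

-27.912 billion

Before: m₁ = 1 / (0.19 + 0.102) ≈ 3.424658, MB₁ = 27.6, so M₁ = 3.424658 × 27.6 ≈ 94.5206 billion.
After: m₂ = 1 / (0.24 + 0.102) ≈ 2.923977, MB₂ = 27.6 − 4.82 = 22.78, so M₂ = 2.923977 × 22.78 ≈ 66.6082 billion.
ΔM = M₂ − M₁ = 66.6082 − 94.5206 = -27.9124 billion.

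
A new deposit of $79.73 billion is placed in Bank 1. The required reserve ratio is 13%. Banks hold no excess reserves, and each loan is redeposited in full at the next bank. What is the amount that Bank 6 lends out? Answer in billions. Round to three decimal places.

Each bank lends a fraction (1 − rr) = 0.8700 of the deposit it receives, so Bank 6 receives 79.73·0.8700^5 and lends 79.73·0.8700^6 ≈ 34.5730 billion.

$34.573 billion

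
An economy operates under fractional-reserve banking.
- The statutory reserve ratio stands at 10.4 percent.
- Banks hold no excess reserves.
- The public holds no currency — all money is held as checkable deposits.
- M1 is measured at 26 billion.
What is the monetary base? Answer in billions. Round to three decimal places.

With no currency drain and no excess reserves, the money multiplier is m = 1/rr = 1/0.104 ≈ 9.615385.
The monetary base is MB = M / m = 26 / 9.615385 ≈ 2.704 billion.

2.704 billion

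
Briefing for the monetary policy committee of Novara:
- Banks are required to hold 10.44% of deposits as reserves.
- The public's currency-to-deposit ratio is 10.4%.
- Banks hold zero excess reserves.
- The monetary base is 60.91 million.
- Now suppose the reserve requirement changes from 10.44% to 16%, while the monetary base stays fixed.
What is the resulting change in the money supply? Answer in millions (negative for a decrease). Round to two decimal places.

Initially m₁ = (1 + 0.104) / (0.1044 + 0.104) ≈ 5.29750, so M₁ = 5.29750 × 60.91 ≈ 322.6707 million.
After the change m₂ = (1 + 0.104) / (0.16 + 0.104) ≈ 4.18182, so M₂ = 4.18182 × 60.91 ≈ 254.7147 million.
ΔM = M₂ − M₁ = 254.7147 − 322.6707 = -67.956 million.

-67.96 million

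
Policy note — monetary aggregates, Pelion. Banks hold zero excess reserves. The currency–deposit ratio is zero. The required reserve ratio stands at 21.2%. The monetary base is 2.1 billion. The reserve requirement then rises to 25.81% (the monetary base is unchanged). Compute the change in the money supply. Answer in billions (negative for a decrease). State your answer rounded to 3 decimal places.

Initially m₁ = 1 / (0.212) ≈ 4.71698, so M₁ = 4.71698 × 2.1 ≈ 9.9057 billion.
After the change m₂ = 1 / (0.2581) ≈ 3.87447, so M₂ = 3.87447 × 2.1 ≈ 8.1364 billion.
ΔM = M₂ − M₁ = 8.1364 − 9.9057 = -1.7693 billion.

-1.769 billion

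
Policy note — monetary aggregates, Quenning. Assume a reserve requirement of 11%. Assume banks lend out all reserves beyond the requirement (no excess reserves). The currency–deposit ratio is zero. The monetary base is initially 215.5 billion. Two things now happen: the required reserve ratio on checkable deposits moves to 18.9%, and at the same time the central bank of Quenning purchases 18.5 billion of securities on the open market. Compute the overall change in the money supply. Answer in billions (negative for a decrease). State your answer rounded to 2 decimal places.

Before: m₁ = 1 / (0.11) ≈ 9.090909, MB₁ = 215.5, so M₁ = 9.090909 × 215.5 ≈ 1959.0909 billion.
After: m₂ = 1 / (0.189) ≈ 5.291005, MB₂ = 215.5 + 18.5 = 234, so M₂ = 5.291005 × 234 ≈ 1238.0952 billion.
ΔM = M₂ − M₁ = 1238.0952 − 1959.0909 = -720.9957 billion.

-721.00 billion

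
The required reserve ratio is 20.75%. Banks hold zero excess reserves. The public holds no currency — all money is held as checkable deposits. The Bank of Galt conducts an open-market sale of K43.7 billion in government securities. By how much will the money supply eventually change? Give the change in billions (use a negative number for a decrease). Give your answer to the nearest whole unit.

The simple money multiplier is m = 1/rr = 1/0.2075 ≈ 4.8193.
An open-market sale reduces the monetary base by 43.7 billion, so ΔM = m × ΔMB = 4.8193 × (−43.7) ≈ -210.6034 billion.

-211 billion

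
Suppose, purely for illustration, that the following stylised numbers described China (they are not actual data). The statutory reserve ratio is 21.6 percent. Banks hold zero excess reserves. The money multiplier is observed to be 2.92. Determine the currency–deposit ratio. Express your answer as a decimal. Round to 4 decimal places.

Using m = 2.92. From m = (1 + c)/(c + rr + e), rearranging gives 1 + c = m·(c + rr + e), so c·(1 − m) = m·(rr + e) − 1.
Hence c = [m·(rr + e) − 1]/(1 − m) = [2.92 × (0.216 + 0) − 1] / (1 − 2.92) ≈ 0.192333.

0.1923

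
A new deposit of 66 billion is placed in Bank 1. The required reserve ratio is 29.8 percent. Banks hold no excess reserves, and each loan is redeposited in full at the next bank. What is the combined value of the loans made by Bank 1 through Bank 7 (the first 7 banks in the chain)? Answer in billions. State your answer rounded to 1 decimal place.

Bank i lends (1 − rr)^i of the original deposit: Bank 1 lends 66·0.7020 = 46.3320, Bank 2 lends 66·0.7020² ≈ 32.5251, and so on.
Summing a geometric series: total = 66·[0.7020·(1 − 0.7020^7) / (1 − 0.7020)] ≈ 142.4141 billion.

142.4 billion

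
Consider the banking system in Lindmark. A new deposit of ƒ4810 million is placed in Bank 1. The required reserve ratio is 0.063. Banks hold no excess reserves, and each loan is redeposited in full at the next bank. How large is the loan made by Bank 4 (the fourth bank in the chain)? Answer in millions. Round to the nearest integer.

ƒ3708 million

Each bank lends a fraction (1 − rr) = 0.9370 of the deposit it receives, so Bank 4 receives 4810·0.9370^3 and lends 4810·0.9370^4 ≈ 3707.6902 million.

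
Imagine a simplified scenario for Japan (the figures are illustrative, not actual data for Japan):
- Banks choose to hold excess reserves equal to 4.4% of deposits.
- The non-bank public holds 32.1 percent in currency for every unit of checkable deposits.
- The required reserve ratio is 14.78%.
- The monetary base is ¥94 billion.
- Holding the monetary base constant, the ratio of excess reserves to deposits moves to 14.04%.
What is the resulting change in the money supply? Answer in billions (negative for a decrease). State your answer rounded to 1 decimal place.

-38.3 billion

Initially m₁ = (1 + 0.321) / (0.1478 + 0.044 + 0.321) ≈ 2.5761, so M₁ = 2.5761 × 94 = 242.1534 billion.
After the change m₂ = (1 + 0.321) / (0.1478 + 0.1404 + 0.321) ≈ 2.1684, so M₂ = 2.1684 × 94 = 203.8296 billion.
ΔM = M₂ − M₁ = 203.8296 − 242.1534 = -38.3238 billion.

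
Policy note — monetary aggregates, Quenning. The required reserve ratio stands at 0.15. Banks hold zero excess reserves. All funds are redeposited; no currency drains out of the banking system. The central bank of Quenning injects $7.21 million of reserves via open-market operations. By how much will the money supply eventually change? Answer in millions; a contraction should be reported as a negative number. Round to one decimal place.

$48.1 million

The simple money multiplier is m = 1/rr = 1/0.15 ≈ 6.6667.
An open-market purchase increases the monetary base by 7.21 million, so ΔM = m × ΔMB = 6.6667 × 7.21 ≈ 48.0669 million.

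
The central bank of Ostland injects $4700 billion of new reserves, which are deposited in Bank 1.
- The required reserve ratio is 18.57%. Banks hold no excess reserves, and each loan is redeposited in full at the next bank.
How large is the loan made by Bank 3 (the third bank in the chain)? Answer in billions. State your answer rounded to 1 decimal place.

$2537.8 billion

Each bank lends a fraction (1 − rr) = 0.8143 of the deposit it receives, so Bank 3 receives 4700·0.8143^2 and lends 4700·0.8143^3 ≈ 2537.7636 billion.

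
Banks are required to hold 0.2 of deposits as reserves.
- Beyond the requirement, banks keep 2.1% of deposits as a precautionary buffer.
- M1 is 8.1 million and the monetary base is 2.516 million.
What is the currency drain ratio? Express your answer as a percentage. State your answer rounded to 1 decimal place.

Using m = M/MB = 8.1/2.516 ≈ 3.219396. From m = (1 + c)/(c + rr + e), rearranging gives 1 + c = m·(c + rr + e), so c·(1 − m) = m·(rr + e) − 1.
Hence c = [m·(rr + e) − 1]/(1 − m) = [3.219396 × (0.2 + 0.021) − 1] / (1 − 3.219396) ≈ 0.129996.

13.0%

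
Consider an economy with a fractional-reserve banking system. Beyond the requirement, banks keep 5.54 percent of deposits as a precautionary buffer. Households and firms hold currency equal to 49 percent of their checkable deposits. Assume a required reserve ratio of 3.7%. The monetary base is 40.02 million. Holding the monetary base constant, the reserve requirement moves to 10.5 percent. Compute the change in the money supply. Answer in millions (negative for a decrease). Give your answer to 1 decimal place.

Initially m₁ = (1 + 0.49) / (0.037 + 0.0554 + 0.49) ≈ 2.5584, so M₁ = 2.5584 × 40.02 ≈ 102.3872 million.
After the change m₂ = (1 + 0.49) / (0.105 + 0.0554 + 0.49) ≈ 2.2909, so M₂ = 2.2909 × 40.02 ≈ 91.6818 million.
ΔM = M₂ − M₁ = 91.6818 − 102.3872 = -10.7054 million.

-10.7 million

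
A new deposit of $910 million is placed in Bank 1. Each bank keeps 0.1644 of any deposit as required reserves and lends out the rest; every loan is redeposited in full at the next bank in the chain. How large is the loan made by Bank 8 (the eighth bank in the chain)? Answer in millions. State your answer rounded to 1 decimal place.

$216.3 million

Each bank lends a fraction (1 − rr) = 0.8356 of the deposit it receives, so Bank 8 receives 910·0.8356^7 and lends 910·0.8356^8 ≈ 216.2862 million.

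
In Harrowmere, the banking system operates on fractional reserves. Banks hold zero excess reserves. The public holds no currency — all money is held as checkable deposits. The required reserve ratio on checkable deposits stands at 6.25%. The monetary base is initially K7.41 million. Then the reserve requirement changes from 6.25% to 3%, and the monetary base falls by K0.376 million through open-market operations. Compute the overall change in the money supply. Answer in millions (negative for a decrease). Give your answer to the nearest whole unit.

K116 million

Before: m₁ = 1 / (0.0625) = 16, MB₁ = 7.41, so M₁ = 16 × 7.41 = 118.56 million.
After: m₂ = 1 / (0.03) ≈ 33.3333, MB₂ = 7.41 − 0.376 = 7.034, so M₂ = 33.3333 × 7.034 ≈ 234.4664 million.
ΔM = M₂ − M₁ = 234.4664 − 118.56 = 115.9064 million.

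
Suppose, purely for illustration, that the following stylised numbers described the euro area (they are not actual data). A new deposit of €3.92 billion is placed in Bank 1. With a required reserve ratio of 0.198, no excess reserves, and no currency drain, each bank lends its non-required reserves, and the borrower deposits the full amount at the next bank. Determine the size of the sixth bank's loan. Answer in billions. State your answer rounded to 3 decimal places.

€1.043 billion

Each bank lends a fraction (1 − rr) = 0.8020 of the deposit it receives, so Bank 6 receives 3.92·0.8020^5 and lends 3.92·0.8020^6 ≈ 1.0431 billion.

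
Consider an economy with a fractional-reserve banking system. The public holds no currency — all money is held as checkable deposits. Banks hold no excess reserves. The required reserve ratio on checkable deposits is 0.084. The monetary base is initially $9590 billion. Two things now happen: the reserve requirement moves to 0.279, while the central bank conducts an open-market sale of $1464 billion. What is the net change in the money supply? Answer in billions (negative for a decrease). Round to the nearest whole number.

Before: m₁ = 1 / (0.084) ≈ 11.90476, MB₁ = 9590, so M₁ = 11.90476 × 9590 = 114166.6484 billion.
After: m₂ = 1 / (0.279) ≈ 3.58423, MB₂ = 9590 − 1464 = 8126, so M₂ = 3.58423 × 8126 ≈ 29125.453 billion.
ΔM = M₂ − M₁ = 29125.453 − 114166.6484 = -85041.1954 billion.

-85041 billion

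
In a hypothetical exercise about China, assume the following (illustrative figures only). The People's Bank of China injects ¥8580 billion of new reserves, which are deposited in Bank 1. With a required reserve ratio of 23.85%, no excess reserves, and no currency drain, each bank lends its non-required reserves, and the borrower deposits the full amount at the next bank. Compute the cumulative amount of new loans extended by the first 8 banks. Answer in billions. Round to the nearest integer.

¥24297 billion

Bank i lends (1 − rr)^i of the original deposit: Bank 1 lends 8580·0.7615 = 6533.6700, Bank 2 lends 8580·0.7615² ≈ 4975.3897, and so on.
Summing a geometric series: total = 8580·[0.7615·(1 − 0.7615^8) / (1 − 0.7615)] ≈ 24297.2232 billion.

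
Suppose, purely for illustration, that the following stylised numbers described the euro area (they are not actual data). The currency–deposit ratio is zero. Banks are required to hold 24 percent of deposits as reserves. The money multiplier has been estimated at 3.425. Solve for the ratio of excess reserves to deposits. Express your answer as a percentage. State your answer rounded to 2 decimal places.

Using m = 3.425. Since m = (1 + c)/(c + rr + e), the denominator satisfies c + rr + e = (1 + c)/m = (1 + 0) / 3.425 ≈ 0.291971.
With c = 0 and rr = 0.24, the ratio of excess reserves to deposits is 0.291971 − 0 − 0.24 = 0.051971.

5.20%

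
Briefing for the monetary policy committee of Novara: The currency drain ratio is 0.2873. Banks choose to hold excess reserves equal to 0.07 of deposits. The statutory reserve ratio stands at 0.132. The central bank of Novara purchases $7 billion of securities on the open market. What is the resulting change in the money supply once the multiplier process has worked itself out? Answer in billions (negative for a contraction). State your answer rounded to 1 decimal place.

The money multiplier is m = (1 + c) / (rr + e + c) = (1 + 0.2873) / (0.132 + 0.07 + 0.2873) ≈ 2.6309.
The purchase adds 7 billion of base, so ΔM = m × ΔMB = 2.6309 × (+7) = 18.4163 billion.

$18.4 billion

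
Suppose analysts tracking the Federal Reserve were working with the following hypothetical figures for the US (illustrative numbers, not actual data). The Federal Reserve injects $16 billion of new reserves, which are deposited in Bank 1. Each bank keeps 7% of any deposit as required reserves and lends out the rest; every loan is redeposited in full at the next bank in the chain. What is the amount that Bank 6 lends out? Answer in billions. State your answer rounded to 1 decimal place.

Each bank lends a fraction (1 − rr) = 0.9300 of the deposit it receives, so Bank 6 receives 16·0.9300^5 and lends 16·0.9300^6 ≈ 10.3518 billion.

$10.4 billion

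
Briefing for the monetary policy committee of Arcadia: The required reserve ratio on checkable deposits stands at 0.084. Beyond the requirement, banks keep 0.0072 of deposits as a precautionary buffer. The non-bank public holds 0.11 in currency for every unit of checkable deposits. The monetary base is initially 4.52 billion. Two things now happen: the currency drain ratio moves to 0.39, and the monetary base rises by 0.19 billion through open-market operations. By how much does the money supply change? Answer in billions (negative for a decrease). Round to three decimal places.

Before: m₁ = (1 + 0.11) / (0.084 + 0.0072 + 0.11) ≈ 5.51690, MB₁ = 4.52, so M₁ = 5.51690 × 4.52 ≈ 24.9364 billion.
After: m₂ = (1 + 0.39) / (0.084 + 0.0072 + 0.39) ≈ 2.88861, MB₂ = 4.52 + 0.19 = 4.71, so M₂ = 2.88861 × 4.71 ≈ 13.6054 billion.
ΔM = M₂ − M₁ = 13.6054 − 24.9364 = -11.331 billion.

-11.331 billion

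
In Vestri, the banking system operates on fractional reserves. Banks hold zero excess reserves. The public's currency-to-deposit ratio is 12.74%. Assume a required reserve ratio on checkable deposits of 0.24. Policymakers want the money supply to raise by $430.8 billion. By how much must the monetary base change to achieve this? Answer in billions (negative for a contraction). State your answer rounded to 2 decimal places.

The money multiplier is m = (1 + c) / (rr + c) = (1 + 0.1274) / (0.24 + 0.1274) ≈ 3.068590.
ΔMB = ΔM / m = (+430.8) / 3.068590 ≈ 140.3902 billion.

$140.39 billion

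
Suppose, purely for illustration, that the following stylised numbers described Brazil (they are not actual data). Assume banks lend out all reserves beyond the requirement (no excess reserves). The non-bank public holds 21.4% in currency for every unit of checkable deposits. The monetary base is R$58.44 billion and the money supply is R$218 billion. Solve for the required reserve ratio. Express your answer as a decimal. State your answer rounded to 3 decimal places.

0.111

Using m = M/MB = 218/58.44 ≈ 3.730322. Since m = (1 + c)/(c + rr + e), the denominator satisfies c + rr + e = (1 + c)/m = (1 + 0.214) / 3.730322 ≈ 0.325441.
With c = 0.214 and e = 0, the required reserve ratio is 0.325441 − 0.214 − 0 = 0.111441.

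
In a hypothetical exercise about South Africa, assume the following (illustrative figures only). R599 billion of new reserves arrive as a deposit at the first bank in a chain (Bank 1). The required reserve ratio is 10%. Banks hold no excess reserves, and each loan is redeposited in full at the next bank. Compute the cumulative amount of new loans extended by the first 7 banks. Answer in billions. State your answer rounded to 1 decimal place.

Bank i lends (1 − rr)^i of the original deposit: Bank 1 lends 599·0.9000 = 539.1000, Bank 2 lends 599·0.9000² = 485.1900, and so on.
Summing a geometric series: total = 599·[0.9000·(1 − 0.9000^7) / (1 − 0.9000)] ≈ 2812.5014 billion.

R2812.5 billion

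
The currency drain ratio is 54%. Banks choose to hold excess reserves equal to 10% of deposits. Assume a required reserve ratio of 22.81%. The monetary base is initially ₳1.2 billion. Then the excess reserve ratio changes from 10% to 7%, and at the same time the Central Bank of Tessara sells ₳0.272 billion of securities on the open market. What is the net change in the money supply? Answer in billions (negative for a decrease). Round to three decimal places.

Before: m₁ = (1 + 0.54) / (0.2281 + 0.1 + 0.54) ≈ 1.77399, MB₁ = 1.2, so M₁ = 1.77399 × 1.2 ≈ 2.1288 billion.
After: m₂ = (1 + 0.54) / (0.2281 + 0.07 + 0.54) ≈ 1.83749, MB₂ = 1.2 − 0.272 = 0.928, so M₂ = 1.83749 × 0.928 ≈ 1.7052 billion.
ΔM = M₂ − M₁ = 1.7052 − 2.1288 = -0.4236 billion.

-0.424 billion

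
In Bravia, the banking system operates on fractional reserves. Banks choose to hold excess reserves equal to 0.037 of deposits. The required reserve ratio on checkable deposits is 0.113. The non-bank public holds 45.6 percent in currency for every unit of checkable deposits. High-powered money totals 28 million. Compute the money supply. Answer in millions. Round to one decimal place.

67.3 million

The money multiplier is m = (1 + c) / (rr + e + c) = (1 + 0.456) / (0.113 + 0.037 + 0.456) ≈ 2.4026.
So M = m × MB = 2.4026 × 28 = 67.2728 million.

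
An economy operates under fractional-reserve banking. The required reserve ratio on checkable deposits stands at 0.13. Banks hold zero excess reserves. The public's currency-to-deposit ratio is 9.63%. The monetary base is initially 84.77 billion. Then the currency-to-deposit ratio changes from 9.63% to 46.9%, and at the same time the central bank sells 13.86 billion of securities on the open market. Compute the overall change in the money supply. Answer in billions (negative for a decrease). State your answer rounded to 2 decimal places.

-236.76 billion

Before: m₁ = (1 + 0.0963) / (0.13 + 0.0963) ≈ 4.84445, MB₁ = 84.77, so M₁ = 4.84445 × 84.77 ≈ 410.664 billion.
After: m₂ = (1 + 0.469) / (0.13 + 0.469) ≈ 2.45242, MB₂ = 84.77 − 13.86 = 70.91, so M₂ = 2.45242 × 70.91 ≈ 173.9011 billion.
ΔM = M₂ − M₁ = 173.9011 − 410.664 = -236.7629 billion.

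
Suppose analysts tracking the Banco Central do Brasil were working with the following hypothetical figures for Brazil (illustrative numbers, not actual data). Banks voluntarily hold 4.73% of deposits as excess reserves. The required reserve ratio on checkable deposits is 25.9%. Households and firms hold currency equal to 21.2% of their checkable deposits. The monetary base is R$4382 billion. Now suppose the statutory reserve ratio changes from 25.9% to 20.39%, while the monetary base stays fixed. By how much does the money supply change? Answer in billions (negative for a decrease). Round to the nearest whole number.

Initially m₁ = (1 + 0.212) / (0.259 + 0.0473 + 0.212) ≈ 2.33841, so M₁ = 2.33841 × 4382 ≈ 10246.9126 billion.
After the change m₂ = (1 + 0.212) / (0.2039 + 0.0473 + 0.212) ≈ 2.61658, so M₂ = 2.61658 × 4382 ≈ 11465.8536 billion.
ΔM = M₂ − M₁ = 11465.8536 − 10246.9126 = 1218.941 billion.

R$1219 billion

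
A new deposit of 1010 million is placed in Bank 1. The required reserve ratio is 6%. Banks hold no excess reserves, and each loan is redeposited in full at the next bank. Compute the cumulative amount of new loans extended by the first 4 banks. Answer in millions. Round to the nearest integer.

3469 million

Bank i lends (1 − rr)^i of the original deposit: Bank 1 lends 1010·0.9400 = 949.4000, Bank 2 lends 1010·0.9400² = 892.4360, and so on.
Summing a geometric series: total = 1010·[0.9400·(1 − 0.9400^4) / (1 − 0.9400)] ≈ 3469.2823 million.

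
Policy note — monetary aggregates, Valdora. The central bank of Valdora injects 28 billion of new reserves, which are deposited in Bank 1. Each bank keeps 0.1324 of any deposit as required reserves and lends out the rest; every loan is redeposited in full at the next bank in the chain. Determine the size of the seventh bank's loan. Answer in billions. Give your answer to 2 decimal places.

10.36 billion

Each bank lends a fraction (1 − rr) = 0.8676 of the deposit it receives, so Bank 7 receives 28·0.8676^6 and lends 28·0.8676^7 ≈ 10.3608 billion.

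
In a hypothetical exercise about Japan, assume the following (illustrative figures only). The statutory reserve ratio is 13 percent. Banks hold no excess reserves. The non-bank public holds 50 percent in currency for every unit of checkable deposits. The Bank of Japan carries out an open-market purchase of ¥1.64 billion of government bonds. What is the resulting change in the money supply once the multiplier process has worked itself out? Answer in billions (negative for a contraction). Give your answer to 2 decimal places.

The money multiplier is m = (1 + c) / (rr + c) = (1 + 0.5) / (0.13 + 0.5) ≈ 2.3810.
The purchase adds 1.64 billion of base, so ΔM = m × ΔMB = 2.3810 × (+1.64) ≈ 3.9048 billion.

¥3.90 billion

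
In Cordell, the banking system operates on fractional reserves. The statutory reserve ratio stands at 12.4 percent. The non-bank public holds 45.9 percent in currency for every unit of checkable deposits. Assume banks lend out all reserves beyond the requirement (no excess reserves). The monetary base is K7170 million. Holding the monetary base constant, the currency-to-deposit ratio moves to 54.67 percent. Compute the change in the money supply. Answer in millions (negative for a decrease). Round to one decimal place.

-1408.7 million

Initially m₁ = (1 + 0.459) / (0.124 + 0.459) ≈ 2.502573, so M₁ = 2.502573 × 7170 ≈ 17943.4484 million.
After the change m₂ = (1 + 0.5467) / (0.124 + 0.5467) ≈ 2.306098, so M₂ = 2.306098 × 7170 ≈ 16534.7227 million.
ΔM = M₂ − M₁ = 16534.7227 − 17943.4484 = -1408.7257 million.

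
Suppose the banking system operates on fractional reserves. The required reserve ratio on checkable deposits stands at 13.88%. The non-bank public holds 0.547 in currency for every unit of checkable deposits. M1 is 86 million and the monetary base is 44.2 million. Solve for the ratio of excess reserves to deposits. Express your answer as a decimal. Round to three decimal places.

Using m = M/MB = 86/44.2 ≈ 1.945701. Since m = (1 + c)/(c + rr + e), the denominator satisfies c + rr + e = (1 + c)/m = (1 + 0.547) / 1.945701 ≈ 0.795086.
With c = 0.547 and rr = 0.1388, the ratio of excess reserves to deposits is 0.795086 − 0.547 − 0.1388 = 0.109286.

0.109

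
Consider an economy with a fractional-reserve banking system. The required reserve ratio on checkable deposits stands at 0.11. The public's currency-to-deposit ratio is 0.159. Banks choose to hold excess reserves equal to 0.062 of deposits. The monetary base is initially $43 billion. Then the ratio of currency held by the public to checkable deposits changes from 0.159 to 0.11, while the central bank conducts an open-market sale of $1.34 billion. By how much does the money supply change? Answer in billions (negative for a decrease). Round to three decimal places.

$13.416 billion

Before: m₁ = (1 + 0.159) / (0.11 + 0.062 + 0.159) ≈ 3.501511, MB₁ = 43, so M₁ = 3.501511 × 43 ≈ 150.565 billion.
After: m₂ = (1 + 0.11) / (0.11 + 0.062 + 0.11) ≈ 3.936170, MB₂ = 43 − 1.34 = 41.66, so M₂ = 3.936170 × 41.66 ≈ 163.9808 billion.
ΔM = M₂ − M₁ = 163.9808 − 150.565 = 13.4158 billion.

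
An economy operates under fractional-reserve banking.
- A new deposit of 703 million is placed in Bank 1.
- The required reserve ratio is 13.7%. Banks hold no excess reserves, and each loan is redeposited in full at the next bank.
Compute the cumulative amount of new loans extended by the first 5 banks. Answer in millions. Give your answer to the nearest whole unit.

Bank i lends (1 − rr)^i of the original deposit: Bank 1 lends 703·0.8630 = 606.6890, Bank 2 lends 703·0.8630² ≈ 523.5726, and so on.
Summing a geometric series: total = 703·[0.8630·(1 − 0.8630^5) / (1 − 0.8630)] ≈ 2308.5642 million.

2309 million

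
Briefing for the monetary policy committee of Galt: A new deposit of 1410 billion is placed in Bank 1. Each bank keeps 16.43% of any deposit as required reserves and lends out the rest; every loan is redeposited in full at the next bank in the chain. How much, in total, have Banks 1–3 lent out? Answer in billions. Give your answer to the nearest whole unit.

Bank i lends (1 − rr)^i of the original deposit: Bank 1 lends 1410·0.8357 = 1178.3370, Bank 2 lends 1410·0.8357² ≈ 984.7362, and so on.
Summing a geometric series: total = 1410·[0.8357·(1 − 0.8357^3) / (1 − 0.8357)] ≈ 2986.0173 billion.

2986 billion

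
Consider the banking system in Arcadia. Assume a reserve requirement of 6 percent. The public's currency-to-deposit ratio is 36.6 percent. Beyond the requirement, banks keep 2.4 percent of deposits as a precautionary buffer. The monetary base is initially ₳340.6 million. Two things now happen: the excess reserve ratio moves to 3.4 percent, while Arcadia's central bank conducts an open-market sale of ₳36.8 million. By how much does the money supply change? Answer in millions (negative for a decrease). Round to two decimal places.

Before: m₁ = (1 + 0.366) / (0.06 + 0.024 + 0.366) ≈ 3.035556, MB₁ = 340.6, so M₁ = 3.035556 × 340.6 ≈ 1033.9104 million.
After: m₂ = (1 + 0.366) / (0.06 + 0.034 + 0.366) ≈ 2.969565, MB₂ = 340.6 − 36.8 = 303.8, so M₂ = 2.969565 × 303.8 ≈ 902.1538 million.
ΔM = M₂ − M₁ = 902.1538 − 1033.9104 = -131.7566 million.

-131.76 million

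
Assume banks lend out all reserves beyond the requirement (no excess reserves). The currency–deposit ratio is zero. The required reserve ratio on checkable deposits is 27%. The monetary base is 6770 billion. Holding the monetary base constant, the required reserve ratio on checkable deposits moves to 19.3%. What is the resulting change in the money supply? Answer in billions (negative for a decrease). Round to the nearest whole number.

Initially m₁ = 1 / (0.27) ≈ 3.70370, so M₁ = 3.70370 × 6770 = 25074.049 billion.
After the change m₂ = 1 / (0.193) ≈ 5.18135, so M₂ = 5.18135 × 6770 = 35077.7395 billion.
ΔM = M₂ − M₁ = 35077.7395 − 25074.049 = 10003.6905 billion.

10004 billion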